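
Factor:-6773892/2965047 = -2^2*29^( -1 )*173^( - 1 ) * 197^( - 1)*564491^1 = - 2257964/988349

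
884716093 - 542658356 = 342057737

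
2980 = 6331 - 3351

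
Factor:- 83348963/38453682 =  - 2^ ( - 1)*3^(  -  1 ) * 19^ ( - 1 )*1097^1 * 75979^1*337313^(- 1)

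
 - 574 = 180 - 754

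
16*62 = 992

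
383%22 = 9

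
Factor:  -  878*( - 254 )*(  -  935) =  - 2^2*5^1*11^1*17^1*127^1*439^1  =  -208516220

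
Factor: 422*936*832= 328633344=2^10*3^2*13^2*211^1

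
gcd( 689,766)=1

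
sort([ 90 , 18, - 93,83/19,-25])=[ - 93, - 25,  83/19, 18, 90]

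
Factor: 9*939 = 3^3*313^1 = 8451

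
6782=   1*6782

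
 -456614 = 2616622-3073236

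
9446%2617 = 1595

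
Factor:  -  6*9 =-54  =  -  2^1*3^3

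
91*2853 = 259623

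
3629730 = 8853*410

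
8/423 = 8/423   =  0.02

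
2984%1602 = 1382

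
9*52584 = 473256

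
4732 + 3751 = 8483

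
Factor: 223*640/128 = 5^1*223^1 = 1115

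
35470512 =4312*8226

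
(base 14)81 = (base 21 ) 58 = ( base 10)113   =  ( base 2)1110001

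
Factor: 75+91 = 2^1*83^1  =  166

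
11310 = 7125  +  4185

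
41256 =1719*24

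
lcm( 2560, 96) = 7680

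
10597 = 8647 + 1950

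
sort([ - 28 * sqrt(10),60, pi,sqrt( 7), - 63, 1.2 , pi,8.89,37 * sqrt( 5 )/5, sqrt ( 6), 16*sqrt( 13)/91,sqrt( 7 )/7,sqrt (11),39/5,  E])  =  [ - 28*sqrt( 10), - 63,sqrt( 7) /7, 16*sqrt(13)/91,1.2,sqrt( 6), sqrt(7 ), E,pi,pi,sqrt( 11 ), 39/5,8.89, 37*sqrt( 5)/5,60]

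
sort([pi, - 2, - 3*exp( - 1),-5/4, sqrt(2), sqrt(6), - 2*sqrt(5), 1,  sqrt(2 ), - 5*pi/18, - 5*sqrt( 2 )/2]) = [ - 2*sqrt(5), - 5*sqrt (2)/2 , - 2, - 5/4,-3*exp( - 1 ), -5 * pi/18, 1,sqrt(2), sqrt(2 ), sqrt(6),pi]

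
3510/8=438+3/4 =438.75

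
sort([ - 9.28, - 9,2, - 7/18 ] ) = [ - 9.28,-9, -7/18, 2 ] 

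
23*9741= 224043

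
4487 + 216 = 4703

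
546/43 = 12 +30/43 = 12.70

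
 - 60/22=- 30/11 = - 2.73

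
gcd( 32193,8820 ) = 441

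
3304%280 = 224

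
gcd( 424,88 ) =8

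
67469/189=67469/189 = 356.98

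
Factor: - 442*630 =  - 278460 = - 2^2*3^2*5^1*7^1*13^1*17^1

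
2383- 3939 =-1556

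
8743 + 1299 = 10042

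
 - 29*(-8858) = 256882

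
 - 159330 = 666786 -826116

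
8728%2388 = 1564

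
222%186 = 36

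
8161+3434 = 11595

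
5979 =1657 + 4322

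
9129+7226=16355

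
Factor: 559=13^1*43^1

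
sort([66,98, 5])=[ 5 , 66, 98 ]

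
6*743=4458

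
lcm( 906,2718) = 2718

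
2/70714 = 1/35357 = 0.00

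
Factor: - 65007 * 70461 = -4580458227=- 3^4 * 31^1 * 233^1*7829^1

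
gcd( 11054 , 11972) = 2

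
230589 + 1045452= 1276041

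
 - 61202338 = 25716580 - 86918918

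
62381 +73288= 135669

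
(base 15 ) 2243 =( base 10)7263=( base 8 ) 16137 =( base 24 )CEF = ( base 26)AJ9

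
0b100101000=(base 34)8o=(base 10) 296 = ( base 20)EG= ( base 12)208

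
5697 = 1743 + 3954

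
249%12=9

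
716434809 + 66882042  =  783316851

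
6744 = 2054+4690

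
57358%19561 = 18236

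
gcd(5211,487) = 1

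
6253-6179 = 74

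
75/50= 3/2  =  1.50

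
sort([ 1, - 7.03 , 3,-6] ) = [ - 7.03 , - 6, 1,  3 ] 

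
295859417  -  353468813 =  - 57609396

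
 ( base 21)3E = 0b1001101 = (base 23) 38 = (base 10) 77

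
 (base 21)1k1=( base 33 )Q4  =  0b1101011110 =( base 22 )1H4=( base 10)862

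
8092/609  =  1156/87 = 13.29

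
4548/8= 1137/2= 568.50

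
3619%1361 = 897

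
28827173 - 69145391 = - 40318218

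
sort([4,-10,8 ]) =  [ - 10, 4,8 ] 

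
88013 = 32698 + 55315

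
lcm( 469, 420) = 28140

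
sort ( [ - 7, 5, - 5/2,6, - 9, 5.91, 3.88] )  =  [ - 9,  -  7,-5/2, 3.88,5, 5.91,6]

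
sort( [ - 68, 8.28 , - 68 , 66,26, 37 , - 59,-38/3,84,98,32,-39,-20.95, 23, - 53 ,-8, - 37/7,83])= [ - 68, - 68, - 59, - 53, - 39, - 20.95, - 38/3, - 8, - 37/7,8.28,23,26,32, 37,66, 83,84,98 ]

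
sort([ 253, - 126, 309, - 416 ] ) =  [ - 416,-126,253,  309 ]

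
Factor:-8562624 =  - 2^6*3^1*7^1*23^1*277^1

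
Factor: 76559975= 5^2*3062399^1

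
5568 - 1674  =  3894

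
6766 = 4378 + 2388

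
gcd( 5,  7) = 1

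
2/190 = 1/95=0.01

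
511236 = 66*7746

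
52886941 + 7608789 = 60495730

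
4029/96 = 41 + 31/32  =  41.97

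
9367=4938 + 4429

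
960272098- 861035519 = 99236579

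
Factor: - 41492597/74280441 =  - 3^( - 1)*17^2*137^( - 1)*143573^1*180731^ ( - 1) 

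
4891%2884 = 2007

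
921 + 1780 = 2701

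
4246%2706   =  1540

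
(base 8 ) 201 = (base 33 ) 3u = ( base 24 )59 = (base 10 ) 129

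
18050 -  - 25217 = 43267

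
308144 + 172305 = 480449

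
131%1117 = 131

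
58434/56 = 29217/28 = 1043.46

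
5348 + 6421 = 11769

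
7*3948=27636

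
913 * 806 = 735878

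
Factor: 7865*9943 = 5^1*11^2 *13^1*61^1*163^1 = 78201695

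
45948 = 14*3282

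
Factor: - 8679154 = -2^1*11^1*394507^1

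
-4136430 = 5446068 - 9582498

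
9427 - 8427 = 1000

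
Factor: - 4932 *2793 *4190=-57717568440 =- 2^3*3^3*5^1*7^2*19^1*137^1*419^1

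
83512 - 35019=48493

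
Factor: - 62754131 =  - 11^1*19^1*71^1*4229^1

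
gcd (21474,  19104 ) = 6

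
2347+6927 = 9274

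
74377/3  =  74377/3 = 24792.33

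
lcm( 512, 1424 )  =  45568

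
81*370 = 29970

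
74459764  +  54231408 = 128691172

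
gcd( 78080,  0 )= 78080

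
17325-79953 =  - 62628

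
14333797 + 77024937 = 91358734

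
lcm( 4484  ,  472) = 8968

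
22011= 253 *87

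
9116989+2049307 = 11166296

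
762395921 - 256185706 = 506210215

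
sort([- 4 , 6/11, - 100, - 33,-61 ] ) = [ - 100,-61, - 33, - 4,6/11] 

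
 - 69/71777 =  - 1+71708/71777 = - 0.00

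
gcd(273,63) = 21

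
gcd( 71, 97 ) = 1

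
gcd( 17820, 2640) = 660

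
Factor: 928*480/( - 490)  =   - 44544/49 = - 2^9 * 3^1*7^(-2)*29^1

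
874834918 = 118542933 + 756291985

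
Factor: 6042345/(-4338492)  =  - 2014115/1446164 = - 2^( - 2) * 5^1*361541^( - 1 ) * 402823^1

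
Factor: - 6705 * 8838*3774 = -223642673460  =  - 2^2* 3^5 *5^1 * 17^1*37^1*149^1*491^1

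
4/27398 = 2/13699 = 0.00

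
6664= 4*1666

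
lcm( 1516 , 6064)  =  6064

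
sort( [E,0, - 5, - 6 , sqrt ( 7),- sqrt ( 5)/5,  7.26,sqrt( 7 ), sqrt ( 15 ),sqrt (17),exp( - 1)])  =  [ - 6, -5, - sqrt( 5) /5,0,exp( - 1 ),sqrt(7),sqrt(7 ), E,  sqrt (15) , sqrt( 17),7.26]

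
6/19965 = 2/6655= 0.00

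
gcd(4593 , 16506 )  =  3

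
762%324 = 114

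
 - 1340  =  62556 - 63896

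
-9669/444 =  - 3223/148= - 21.78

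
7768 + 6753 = 14521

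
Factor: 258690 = 2^1 * 3^1* 5^1*8623^1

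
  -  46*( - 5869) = 269974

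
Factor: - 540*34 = -18360 = - 2^3*3^3*5^1*17^1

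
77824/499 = 77824/499 = 155.96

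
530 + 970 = 1500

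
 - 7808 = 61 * (-128 )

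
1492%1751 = 1492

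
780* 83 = 64740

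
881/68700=881/68700 = 0.01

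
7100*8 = 56800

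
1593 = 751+842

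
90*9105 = 819450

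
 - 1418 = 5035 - 6453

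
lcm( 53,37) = 1961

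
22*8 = 176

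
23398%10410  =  2578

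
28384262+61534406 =89918668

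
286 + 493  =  779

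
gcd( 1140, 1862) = 38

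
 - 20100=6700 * ( - 3 )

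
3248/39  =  3248/39 = 83.28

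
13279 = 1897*7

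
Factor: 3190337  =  487^1*6551^1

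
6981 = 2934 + 4047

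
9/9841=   9/9841  =  0.00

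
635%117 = 50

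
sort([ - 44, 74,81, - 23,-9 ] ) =[ - 44, - 23 , - 9,74, 81 ] 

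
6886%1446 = 1102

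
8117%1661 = 1473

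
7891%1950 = 91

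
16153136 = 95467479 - 79314343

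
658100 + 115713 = 773813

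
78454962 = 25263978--53190984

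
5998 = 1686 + 4312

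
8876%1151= 819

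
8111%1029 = 908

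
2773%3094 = 2773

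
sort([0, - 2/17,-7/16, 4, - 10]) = [ - 10, - 7/16, - 2/17,0, 4 ]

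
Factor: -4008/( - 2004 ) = 2 = 2^1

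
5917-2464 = 3453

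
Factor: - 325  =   - 5^2*13^1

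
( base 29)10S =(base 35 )OT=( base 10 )869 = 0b1101100101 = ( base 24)1c5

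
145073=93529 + 51544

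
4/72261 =4/72261 =0.00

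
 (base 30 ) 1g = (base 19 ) 28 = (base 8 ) 56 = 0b101110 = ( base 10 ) 46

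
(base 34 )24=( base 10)72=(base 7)132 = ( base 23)33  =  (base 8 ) 110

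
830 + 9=839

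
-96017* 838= - 80462246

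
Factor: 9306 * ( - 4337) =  - 40360122 = - 2^1* 3^2 * 11^1*47^1*4337^1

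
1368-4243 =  - 2875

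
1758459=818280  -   - 940179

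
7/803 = 7/803=0.01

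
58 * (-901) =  - 52258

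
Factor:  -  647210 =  - 2^1*5^1 * 61^1 * 1061^1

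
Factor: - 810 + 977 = 167^1 =167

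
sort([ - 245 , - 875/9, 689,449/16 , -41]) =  [- 245,  -  875/9, - 41, 449/16 , 689] 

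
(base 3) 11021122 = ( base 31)37m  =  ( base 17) adb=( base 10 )3122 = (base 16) c32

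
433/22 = 19 + 15/22= 19.68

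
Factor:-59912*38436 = -2302777632 = - 2^5*3^1*3203^1*7489^1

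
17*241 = 4097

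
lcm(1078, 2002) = 14014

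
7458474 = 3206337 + 4252137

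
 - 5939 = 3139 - 9078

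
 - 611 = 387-998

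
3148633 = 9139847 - 5991214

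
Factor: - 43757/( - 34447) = 47/37 = 37^ ( - 1)*47^1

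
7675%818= 313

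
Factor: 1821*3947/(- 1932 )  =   - 2395829/644 = - 2^( - 2)*7^(  -  1)*23^(-1)*607^1*3947^1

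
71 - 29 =42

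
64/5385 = 64/5385 = 0.01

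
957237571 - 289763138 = 667474433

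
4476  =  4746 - 270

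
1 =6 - 5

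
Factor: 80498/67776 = 40249/33888 = 2^(  -  5 )*3^( - 1 ) * 11^1*353^(-1 )*3659^1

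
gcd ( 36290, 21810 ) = 10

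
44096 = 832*53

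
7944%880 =24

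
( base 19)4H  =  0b1011101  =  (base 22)45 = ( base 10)93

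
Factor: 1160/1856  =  5/8 = 2^(- 3 )*5^1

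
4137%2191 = 1946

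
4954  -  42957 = - 38003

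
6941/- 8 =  - 868 + 3/8 = - 867.62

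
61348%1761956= 61348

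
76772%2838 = 146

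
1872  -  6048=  - 4176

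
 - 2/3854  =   - 1 + 1926/1927 = - 0.00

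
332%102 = 26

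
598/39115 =598/39115 = 0.02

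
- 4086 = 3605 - 7691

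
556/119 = 556/119 = 4.67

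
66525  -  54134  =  12391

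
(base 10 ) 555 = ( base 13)339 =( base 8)1053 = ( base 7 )1422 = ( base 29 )j4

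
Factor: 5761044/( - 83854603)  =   - 2^2*3^5*7^( - 1)*233^ ( - 1)*5927^1*51413^ ( - 1 )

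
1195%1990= 1195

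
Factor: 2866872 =2^3*3^1*19^1*6287^1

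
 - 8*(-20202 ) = 161616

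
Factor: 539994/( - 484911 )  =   - 2^1*3^( - 1 )*13^1*23^1*179^( - 1 ) = - 598/537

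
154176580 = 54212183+99964397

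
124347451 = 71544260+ 52803191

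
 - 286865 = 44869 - 331734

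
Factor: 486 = 2^1*3^5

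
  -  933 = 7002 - 7935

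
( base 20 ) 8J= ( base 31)5O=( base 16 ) B3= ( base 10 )179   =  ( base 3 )20122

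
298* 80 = 23840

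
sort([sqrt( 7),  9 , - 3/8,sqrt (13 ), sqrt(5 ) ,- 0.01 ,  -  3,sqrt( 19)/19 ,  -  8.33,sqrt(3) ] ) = [- 8.33, - 3, -3/8,  -  0.01,sqrt ( 19 ) /19,sqrt( 3 ) , sqrt( 5),sqrt(7 ),  sqrt(13), 9]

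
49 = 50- 1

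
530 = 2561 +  - 2031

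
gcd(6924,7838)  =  2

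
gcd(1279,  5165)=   1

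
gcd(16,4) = 4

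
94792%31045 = 1657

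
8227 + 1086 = 9313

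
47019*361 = 16973859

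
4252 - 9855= - 5603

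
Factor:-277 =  - 277^1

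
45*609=27405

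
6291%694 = 45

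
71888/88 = 816 + 10/11 = 816.91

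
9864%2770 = 1554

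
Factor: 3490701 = 3^1 * 29^1 * 40123^1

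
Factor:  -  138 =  - 2^1*3^1*23^1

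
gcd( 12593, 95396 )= 7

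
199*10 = 1990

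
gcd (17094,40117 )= 77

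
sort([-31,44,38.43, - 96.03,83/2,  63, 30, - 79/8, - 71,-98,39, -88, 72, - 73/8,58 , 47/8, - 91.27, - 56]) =[ - 98, - 96.03, - 91.27,-88, - 71, - 56, - 31, - 79/8,  -  73/8,47/8, 30,38.43,39 , 83/2,44,58 , 63,  72]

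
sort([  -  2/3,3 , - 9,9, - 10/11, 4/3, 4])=[ - 9, - 10/11,-2/3,4/3,3,4, 9 ] 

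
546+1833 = 2379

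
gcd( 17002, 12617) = 1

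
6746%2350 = 2046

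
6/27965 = 6/27965 = 0.00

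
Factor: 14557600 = 2^5*5^2*31^1 * 587^1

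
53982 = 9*5998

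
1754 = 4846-3092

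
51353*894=45909582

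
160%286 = 160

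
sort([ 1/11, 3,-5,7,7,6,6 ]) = [ - 5,1/11,  3, 6,6,  7,  7 ] 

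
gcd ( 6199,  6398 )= 1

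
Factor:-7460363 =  - 461^1*16183^1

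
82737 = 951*87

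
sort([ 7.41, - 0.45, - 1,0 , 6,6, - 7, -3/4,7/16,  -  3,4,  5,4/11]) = [ - 7,-3, - 1, - 3/4, - 0.45, 0, 4/11, 7/16,4 , 5,  6, 6,7.41] 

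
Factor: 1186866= 2^1*3^3*31^1 * 709^1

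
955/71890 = 191/14378   =  0.01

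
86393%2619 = 2585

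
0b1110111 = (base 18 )6B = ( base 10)119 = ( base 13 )92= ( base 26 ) 4f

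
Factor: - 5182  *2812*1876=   -  27336666784 = - 2^5*7^1*19^1 *37^1*67^1*2591^1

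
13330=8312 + 5018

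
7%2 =1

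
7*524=3668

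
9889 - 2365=7524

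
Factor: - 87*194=-16878= - 2^1*3^1 * 29^1 * 97^1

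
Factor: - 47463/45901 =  - 3^1*13^1*197^( - 1)  *  233^( - 1 )*1217^1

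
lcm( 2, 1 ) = 2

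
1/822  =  1/822 = 0.00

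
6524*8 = 52192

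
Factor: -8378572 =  - 2^2*1051^1*1993^1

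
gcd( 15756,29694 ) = 606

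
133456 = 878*152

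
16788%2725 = 438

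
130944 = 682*192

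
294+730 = 1024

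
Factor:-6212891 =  - 109^1*56999^1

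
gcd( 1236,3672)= 12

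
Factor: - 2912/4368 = - 2/3 = - 2^1*3^(  -  1)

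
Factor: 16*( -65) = -2^4 * 5^1*13^1 = - 1040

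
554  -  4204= - 3650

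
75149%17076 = 6845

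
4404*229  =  1008516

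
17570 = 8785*2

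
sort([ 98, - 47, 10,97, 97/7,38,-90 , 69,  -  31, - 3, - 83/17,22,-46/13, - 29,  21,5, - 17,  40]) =[ - 90, - 47, - 31, - 29 ,- 17, - 83/17 , - 46/13, - 3,  5,10,97/7,  21, 22,38 , 40,69, 97,98] 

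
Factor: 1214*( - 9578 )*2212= - 25720454704 = - 2^4*7^1*79^1*607^1*  4789^1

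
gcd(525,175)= 175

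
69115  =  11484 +57631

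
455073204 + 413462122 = 868535326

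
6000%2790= 420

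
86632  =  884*98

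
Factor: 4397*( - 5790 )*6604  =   - 2^3*3^1*5^1*13^1*127^1 * 193^1 * 4397^1 = - 168128792520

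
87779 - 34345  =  53434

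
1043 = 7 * 149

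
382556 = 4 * 95639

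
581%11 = 9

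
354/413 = 6/7=0.86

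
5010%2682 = 2328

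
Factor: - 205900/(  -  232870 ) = 710/803  =  2^1*5^1*11^( - 1)*71^1*73^(  -  1)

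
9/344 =9/344 = 0.03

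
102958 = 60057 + 42901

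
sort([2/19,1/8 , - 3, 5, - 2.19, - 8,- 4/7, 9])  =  [ - 8, - 3, - 2.19, -4/7, 2/19, 1/8, 5,9] 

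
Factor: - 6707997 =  - 3^2*31^1*24043^1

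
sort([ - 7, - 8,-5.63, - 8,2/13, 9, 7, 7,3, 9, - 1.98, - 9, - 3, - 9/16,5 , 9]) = [ - 9, - 8, - 8, - 7, - 5.63, - 3, - 1.98, - 9/16,2/13, 3, 5,7, 7 , 9,9,  9]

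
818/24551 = 818/24551 = 0.03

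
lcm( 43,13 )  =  559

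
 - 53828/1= - 53828 = - 53828.00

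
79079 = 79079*1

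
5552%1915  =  1722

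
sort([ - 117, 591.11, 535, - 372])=[ - 372, - 117 , 535, 591.11]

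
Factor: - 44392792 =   -  2^3*151^1*36749^1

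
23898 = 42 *569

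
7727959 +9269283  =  16997242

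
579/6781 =579/6781=0.09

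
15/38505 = 1/2567 =0.00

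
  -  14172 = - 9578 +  - 4594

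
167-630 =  - 463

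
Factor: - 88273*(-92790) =2^1*3^2*5^1*41^1 *1031^1*2153^1 = 8190851670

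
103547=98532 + 5015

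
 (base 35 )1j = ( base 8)66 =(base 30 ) 1O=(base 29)1P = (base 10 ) 54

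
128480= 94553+33927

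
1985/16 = 1985/16 = 124.06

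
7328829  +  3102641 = 10431470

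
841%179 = 125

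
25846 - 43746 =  -17900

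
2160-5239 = - 3079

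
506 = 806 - 300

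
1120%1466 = 1120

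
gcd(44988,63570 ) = 978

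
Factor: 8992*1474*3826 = 50710599808 = 2^7*11^1* 67^1*281^1*1913^1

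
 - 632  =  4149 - 4781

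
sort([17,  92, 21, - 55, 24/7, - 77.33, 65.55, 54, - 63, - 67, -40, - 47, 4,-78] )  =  [ - 78, - 77.33,  -  67, - 63, - 55, - 47, - 40, 24/7,  4, 17, 21, 54 , 65.55,92 ]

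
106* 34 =3604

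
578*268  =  154904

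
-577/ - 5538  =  577/5538  =  0.10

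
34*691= 23494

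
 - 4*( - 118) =472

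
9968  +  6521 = 16489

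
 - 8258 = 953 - 9211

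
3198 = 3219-21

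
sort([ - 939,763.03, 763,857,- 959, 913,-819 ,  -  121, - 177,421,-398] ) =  [-959,-939,-819,  -  398,-177, - 121 , 421, 763, 763.03, 857,913]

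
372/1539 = 124/513 =0.24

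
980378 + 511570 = 1491948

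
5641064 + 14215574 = 19856638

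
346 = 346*1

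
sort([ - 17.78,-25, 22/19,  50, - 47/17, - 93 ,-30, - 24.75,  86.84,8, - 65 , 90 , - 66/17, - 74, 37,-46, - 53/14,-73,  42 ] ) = [-93, - 74, - 73,  -  65,-46,-30, - 25, - 24.75, - 17.78 , - 66/17,- 53/14, - 47/17, 22/19,  8,37,42,  50,86.84,90]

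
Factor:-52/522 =  -  26/261  =  - 2^1*3^( - 2 )*13^1  *29^ (-1 ) 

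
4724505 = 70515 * 67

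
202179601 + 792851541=995031142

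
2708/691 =2708/691 = 3.92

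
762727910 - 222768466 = 539959444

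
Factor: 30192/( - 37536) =  -  2^(-1 ) * 23^(-1 )*  37^1 = - 37/46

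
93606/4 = 23401 + 1/2 = 23401.50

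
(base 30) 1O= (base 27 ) 20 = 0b110110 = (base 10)54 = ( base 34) 1K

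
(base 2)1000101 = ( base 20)39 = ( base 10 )69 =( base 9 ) 76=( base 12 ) 59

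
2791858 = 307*9094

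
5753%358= 25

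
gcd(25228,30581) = 53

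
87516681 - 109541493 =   -  22024812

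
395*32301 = 12758895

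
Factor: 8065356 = 2^2*3^1*13^2*41^1* 97^1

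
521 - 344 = 177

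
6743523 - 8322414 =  - 1578891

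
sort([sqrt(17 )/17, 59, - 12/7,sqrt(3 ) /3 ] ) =[ - 12/7,sqrt(17) /17,sqrt(3)/3,59]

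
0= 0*46689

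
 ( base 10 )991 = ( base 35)SB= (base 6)4331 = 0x3df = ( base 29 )155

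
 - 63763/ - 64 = 996+ 19/64 = 996.30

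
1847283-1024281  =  823002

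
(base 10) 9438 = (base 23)hj8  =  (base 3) 110221120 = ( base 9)13846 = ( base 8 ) 22336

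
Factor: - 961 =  - 31^2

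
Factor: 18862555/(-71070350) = -3772511/14214070 = - 2^( - 1) * 5^(-1 ) * 13^( - 1 )*53^ ( - 1 )*353^1 * 2063^( - 1)*10687^1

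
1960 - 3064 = - 1104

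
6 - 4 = 2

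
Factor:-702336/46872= - 944/63 = - 2^4 *3^ ( - 2 ) *7^( - 1)*59^1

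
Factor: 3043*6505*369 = 7304249835 = 3^2 *5^1 * 17^1*41^1 * 179^1 * 1301^1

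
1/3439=1/3439 =0.00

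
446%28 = 26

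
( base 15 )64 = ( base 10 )94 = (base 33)2s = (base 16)5e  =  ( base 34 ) 2q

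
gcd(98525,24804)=1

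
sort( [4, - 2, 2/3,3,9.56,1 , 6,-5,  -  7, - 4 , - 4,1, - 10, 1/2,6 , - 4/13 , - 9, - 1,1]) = [- 10, -9 , - 7,-5 , - 4 , - 4, - 2, - 1,-4/13,1/2 , 2/3 , 1, 1, 1,3, 4, 6, 6,9.56 ]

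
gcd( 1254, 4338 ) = 6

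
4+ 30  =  34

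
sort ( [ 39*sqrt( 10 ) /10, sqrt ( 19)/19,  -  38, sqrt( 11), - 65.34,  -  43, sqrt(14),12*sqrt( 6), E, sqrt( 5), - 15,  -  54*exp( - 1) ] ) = [ - 65.34,  -  43, - 38, - 54 * exp( - 1 ), - 15, sqrt ( 19)/19, sqrt(5) , E, sqrt( 11),sqrt( 14 ), 39*  sqrt(10)/10, 12*sqrt( 6) ] 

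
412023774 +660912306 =1072936080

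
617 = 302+315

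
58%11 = 3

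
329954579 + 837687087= 1167641666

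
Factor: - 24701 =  - 17^1*1453^1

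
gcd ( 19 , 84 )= 1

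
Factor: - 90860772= - 2^2*3^1*7571731^1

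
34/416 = 17/208=0.08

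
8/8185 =8/8185 =0.00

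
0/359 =0 = 0.00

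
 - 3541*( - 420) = 1487220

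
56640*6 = 339840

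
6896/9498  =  3448/4749 = 0.73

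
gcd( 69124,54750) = 2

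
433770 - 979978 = -546208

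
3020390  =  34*88835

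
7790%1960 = 1910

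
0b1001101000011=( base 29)5P1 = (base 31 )542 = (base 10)4931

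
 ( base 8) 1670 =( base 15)437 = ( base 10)952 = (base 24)1FG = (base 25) 1D2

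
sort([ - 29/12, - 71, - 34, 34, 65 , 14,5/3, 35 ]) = [ - 71,- 34,- 29/12,5/3, 14, 34,35, 65] 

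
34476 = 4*8619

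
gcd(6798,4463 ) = 1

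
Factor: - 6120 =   -  2^3*3^2*5^1*17^1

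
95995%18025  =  5870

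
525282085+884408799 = 1409690884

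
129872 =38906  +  90966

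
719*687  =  493953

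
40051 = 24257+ 15794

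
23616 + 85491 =109107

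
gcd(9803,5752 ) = 1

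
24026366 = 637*37718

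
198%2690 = 198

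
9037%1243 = 336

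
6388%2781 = 826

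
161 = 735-574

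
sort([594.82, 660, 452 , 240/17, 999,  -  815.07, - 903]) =[-903, - 815.07, 240/17, 452, 594.82, 660,999 ] 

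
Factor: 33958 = 2^1*16979^1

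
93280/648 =143 + 77/81 = 143.95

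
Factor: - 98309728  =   - 2^5*11^1*23^1 * 12143^1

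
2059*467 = 961553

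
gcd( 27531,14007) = 483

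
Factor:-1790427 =-3^1* 19^1  *  101^1*311^1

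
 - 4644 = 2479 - 7123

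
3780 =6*630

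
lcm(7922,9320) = 158440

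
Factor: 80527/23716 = 2^(-2)*7^( - 2)*11^ ( - 2 )*80527^1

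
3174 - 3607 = -433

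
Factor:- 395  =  -5^1*79^1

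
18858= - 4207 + 23065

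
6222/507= 2074/169= 12.27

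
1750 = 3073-1323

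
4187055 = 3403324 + 783731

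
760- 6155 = - 5395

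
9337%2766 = 1039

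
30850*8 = 246800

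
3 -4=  - 1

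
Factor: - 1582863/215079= - 257^1*2053^1*71693^( - 1)=-527621/71693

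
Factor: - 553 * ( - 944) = 2^4 * 7^1 * 59^1*79^1 = 522032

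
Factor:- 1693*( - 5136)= 2^4 * 3^1*107^1*1693^1  =  8695248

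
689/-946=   -  1 + 257/946 = - 0.73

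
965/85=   193/17 = 11.35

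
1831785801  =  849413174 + 982372627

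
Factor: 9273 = 3^1*11^1*281^1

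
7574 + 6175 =13749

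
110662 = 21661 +89001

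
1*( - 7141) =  - 7141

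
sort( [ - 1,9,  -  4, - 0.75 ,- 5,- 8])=[ - 8,-5,  -  4, - 1, - 0.75, 9]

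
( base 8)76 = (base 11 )57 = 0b111110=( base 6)142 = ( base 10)62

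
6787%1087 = 265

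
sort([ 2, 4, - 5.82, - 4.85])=[ - 5.82, - 4.85, 2,4]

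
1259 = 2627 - 1368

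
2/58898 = 1/29449 = 0.00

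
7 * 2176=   15232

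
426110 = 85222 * 5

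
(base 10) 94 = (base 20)4E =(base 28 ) 3a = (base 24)3m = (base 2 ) 1011110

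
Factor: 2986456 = 2^3*11^1*33937^1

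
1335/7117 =1335/7117 = 0.19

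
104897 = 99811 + 5086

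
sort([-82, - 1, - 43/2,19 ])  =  [ - 82,-43/2 , - 1, 19 ] 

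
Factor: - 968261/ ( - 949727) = 7^1*97^ (- 1)*9791^ (- 1)*138323^1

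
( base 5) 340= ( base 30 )35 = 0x5f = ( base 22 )47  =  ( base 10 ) 95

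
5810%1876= 182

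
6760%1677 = 52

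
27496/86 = 13748/43=319.72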